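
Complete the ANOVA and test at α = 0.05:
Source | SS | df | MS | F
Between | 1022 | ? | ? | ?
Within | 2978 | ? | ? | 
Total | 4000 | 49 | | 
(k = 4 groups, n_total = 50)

df_between = 3, df_within = 46. MS_between = 340.67, MS_within = 64.74. F = 5.262, F_crit ≈ 2.807. Reject H₀.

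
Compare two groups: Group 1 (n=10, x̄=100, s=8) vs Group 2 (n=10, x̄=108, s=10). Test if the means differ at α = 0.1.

Pooled sp = 9.06. t = -1.975, df = 18. Critical t = ±1.734. Reject H₀.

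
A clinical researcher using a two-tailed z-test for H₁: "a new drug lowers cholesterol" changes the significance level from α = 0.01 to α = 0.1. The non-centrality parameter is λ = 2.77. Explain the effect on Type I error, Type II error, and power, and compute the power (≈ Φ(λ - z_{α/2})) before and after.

Increasing α from 0.01 to 0.1:
• Type I error rate increases (α is the Type I rate by definition).
• Critical value moves from z_{α/2} = 2.576 to 1.645, so power = Φ(λ - z_{α/2}) goes from Φ(2.77 - 2.576) = 0.577 to Φ(2.77 - 1.645) = 0.87.
• Type II error rate β = 1 - power therefore decreases (0.423 → 0.13).
Appropriate when false negatives are costly — here, shelving an effective drug — patients miss out on a treatment that would have helped.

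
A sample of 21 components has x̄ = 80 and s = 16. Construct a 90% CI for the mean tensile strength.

CI = x̄ ± t*(s/√n) = 80 ± 1.725(16/√21) = (73.98, 86.02)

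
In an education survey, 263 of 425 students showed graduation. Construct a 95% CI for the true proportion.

p̂ = 0.619. CI = p̂ ± z*√(p̂(1-p̂)/n) = (0.573, 0.665)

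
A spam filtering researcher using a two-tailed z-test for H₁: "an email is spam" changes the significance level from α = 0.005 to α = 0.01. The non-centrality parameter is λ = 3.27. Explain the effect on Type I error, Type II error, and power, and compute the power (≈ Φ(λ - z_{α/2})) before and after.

Increasing α from 0.005 to 0.01:
• Type I error rate increases (α is the Type I rate by definition).
• Critical value moves from z_{α/2} = 2.807 to 2.576, so power = Φ(λ - z_{α/2}) goes from Φ(3.27 - 2.807) = 0.678 to Φ(3.27 - 2.576) = 0.756.
• Type II error rate β = 1 - power therefore decreases (0.322 → 0.244).
Appropriate when false negatives are costly — here, a spam email lands in the inbox.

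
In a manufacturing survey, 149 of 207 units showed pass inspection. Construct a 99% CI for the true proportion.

p̂ = 0.72. CI = p̂ ± z*√(p̂(1-p̂)/n) = (0.639, 0.8)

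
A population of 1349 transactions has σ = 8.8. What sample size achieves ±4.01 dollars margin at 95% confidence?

Without FPC: n₀ = (1.96×8.8/4.01)² = 18.501. With FPC: n = n₀N/(n₀+N-1) = 18.3 → n = 19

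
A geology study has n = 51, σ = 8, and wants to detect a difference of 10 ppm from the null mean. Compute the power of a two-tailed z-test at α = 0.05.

SE = σ/√n = 8/√51 = 1.12. Non-centrality λ = d/SE = 10/1.12 = 8.927. Power ≈ Φ(λ - z_{α/2}) = Φ(8.927 - 1.96) = Φ(6.967) = 1.0.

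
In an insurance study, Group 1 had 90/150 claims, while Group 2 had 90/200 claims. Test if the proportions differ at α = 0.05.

p̂₁ = 0.6, p̂₂ = 0.45, pooled p̂ = 0.514. z = 2.779. Critical: ±1.96. Reject H₀.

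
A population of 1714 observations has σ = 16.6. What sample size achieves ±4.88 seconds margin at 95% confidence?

Without FPC: n₀ = (1.96×16.6/4.88)² = 44.452. With FPC: n = n₀N/(n₀+N-1) = 43.4 → n = 44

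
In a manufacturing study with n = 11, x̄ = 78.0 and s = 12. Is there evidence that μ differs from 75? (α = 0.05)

t = (x̄ - μ₀)/(s/√n) = (78.0 - 75)/(12/√11) = 0.829. df = 10, critical t = ±2.228. Fail to reject H₀.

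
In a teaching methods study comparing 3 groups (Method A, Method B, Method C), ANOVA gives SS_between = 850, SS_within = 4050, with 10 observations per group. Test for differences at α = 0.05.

df_between = 2, df_within = 27. F = MS_between/MS_within = 425.0/150.0 = 2.833. F_crit ≈ 3.354. Fail to reject H₀.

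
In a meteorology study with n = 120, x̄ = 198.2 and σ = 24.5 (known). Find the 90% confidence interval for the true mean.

CI = x̄ ± z*(σ/√n) = 198.2 ± 1.645(24.5/√120) = 198.2 ± 3.68 = (194.52, 201.88)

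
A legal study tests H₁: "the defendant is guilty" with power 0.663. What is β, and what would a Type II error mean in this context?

β = 1 - power = 1 - 0.663 = 0.337. A Type II error is failing to reject H₀ when H₀ is false (false negative) — here, failing to conclude that the defendant is guilty when in fact it is true. Consequence: acquitting a guilty person.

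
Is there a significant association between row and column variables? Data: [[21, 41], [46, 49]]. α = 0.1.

χ² = 3.247. df = 1, critical = 2.706. Reject H₀. Variables are dependent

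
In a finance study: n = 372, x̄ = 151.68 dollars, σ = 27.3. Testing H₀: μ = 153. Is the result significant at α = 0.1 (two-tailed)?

z = (151.68 - 153)/(27.3/√372) = -0.933. Since |z| ≤ 1.645, not significant at α = 0.1.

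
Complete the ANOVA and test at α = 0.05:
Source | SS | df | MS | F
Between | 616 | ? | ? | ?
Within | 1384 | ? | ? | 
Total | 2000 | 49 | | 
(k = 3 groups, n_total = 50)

df_between = 2, df_within = 47. MS_between = 308.0, MS_within = 29.45. F = 10.46, F_crit ≈ 3.195. Reject H₀.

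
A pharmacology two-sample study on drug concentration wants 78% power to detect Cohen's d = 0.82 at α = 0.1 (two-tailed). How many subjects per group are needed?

z_{α/2} = 1.645, z_β = Φ⁻¹(0.78) = 0.772. For large effect (d = 0.82): n per group = 2(z_{α/2} + z_β)²/d² = 2(1.645 + 0.772)²/0.82² = 17.4 → 18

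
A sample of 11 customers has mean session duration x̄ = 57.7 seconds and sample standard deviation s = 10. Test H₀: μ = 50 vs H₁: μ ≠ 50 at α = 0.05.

t = (x̄ - μ₀)/(s/√n) = (57.7 - 50)/(10/√11) = 2.554. df = 10, critical t = ±2.228. Reject H₀.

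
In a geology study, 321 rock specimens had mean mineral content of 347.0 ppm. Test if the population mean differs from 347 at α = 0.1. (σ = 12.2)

z = (x̄ - μ₀)/(σ/√n) = (347.0 - 347)/(12.2/√321) = 0.0. Critical value: ±1.645. Since |0.0| ≤ 1.645, Fail to reject H₀.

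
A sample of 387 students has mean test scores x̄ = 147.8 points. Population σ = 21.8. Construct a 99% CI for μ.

CI = x̄ ± z*(σ/√n) = 147.8 ± 2.576(21.8/√387) = 147.8 ± 2.85 = (144.95, 150.65)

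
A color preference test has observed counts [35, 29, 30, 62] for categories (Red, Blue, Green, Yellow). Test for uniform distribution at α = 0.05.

Expected = 39 each. χ² = Σ(O-E)²/E = 18.615. df = 3, critical value = 7.815. Reject H₀.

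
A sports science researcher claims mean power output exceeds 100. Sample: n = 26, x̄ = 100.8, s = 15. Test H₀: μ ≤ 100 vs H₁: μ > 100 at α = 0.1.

t = (100.8 - 100)/(15/√26) = 0.272, df = 25. Critical t = 1.316. Fail to reject H₀.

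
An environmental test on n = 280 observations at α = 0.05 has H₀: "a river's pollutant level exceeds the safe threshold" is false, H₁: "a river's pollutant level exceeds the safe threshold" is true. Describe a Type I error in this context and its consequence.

Type I error: rejecting H₀ when it is true — concluding that a river's pollutant level exceeds the safe threshold when in fact it is not. Consequence: shutting down a compliant factory unnecessarily.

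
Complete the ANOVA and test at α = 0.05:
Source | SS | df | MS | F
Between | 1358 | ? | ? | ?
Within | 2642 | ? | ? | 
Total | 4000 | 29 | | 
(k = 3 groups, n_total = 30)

df_between = 2, df_within = 27. MS_between = 679.0, MS_within = 97.85. F = 6.939, F_crit ≈ 3.354. Reject H₀.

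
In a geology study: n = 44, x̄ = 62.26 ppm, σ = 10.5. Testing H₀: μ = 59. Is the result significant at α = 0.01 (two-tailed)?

z = (62.26 - 59)/(10.5/√44) = 2.059. Since |z| ≤ 2.576, not significant at α = 0.01.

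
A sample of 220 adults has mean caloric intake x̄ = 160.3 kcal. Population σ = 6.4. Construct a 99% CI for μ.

CI = x̄ ± z*(σ/√n) = 160.3 ± 2.576(6.4/√220) = 160.3 ± 1.11 = (159.19, 161.41)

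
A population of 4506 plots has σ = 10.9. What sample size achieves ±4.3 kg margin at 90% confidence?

Without FPC: n₀ = (1.645×10.9/4.3)² = 17.388. With FPC: n = n₀N/(n₀+N-1) = 17.3 → n = 18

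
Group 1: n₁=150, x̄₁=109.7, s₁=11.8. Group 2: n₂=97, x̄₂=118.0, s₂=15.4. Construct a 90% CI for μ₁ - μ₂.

Difference = -8.3. SE = √(11.8²/150 + 15.4²/97) = 1.837. CI = (-11.32, -5.28)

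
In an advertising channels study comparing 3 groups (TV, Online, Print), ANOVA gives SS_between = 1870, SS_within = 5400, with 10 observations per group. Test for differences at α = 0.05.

df_between = 2, df_within = 27. F = MS_between/MS_within = 935.0/200.0 = 4.675. F_crit ≈ 3.354. Reject H₀. At least one mean differs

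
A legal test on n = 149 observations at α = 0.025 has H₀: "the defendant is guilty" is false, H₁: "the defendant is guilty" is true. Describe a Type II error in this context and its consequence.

Type II error: failing to reject H₀ when it is false — concluding that the defendant is guilty is not supported when in fact it is. Consequence: acquitting a guilty person.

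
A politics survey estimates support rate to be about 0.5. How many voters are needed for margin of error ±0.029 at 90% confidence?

n = z²p(1-p)/E² = 1.645²×0.5×0.5/0.029² = 804.4 → n = 805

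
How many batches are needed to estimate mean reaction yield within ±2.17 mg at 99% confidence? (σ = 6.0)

n = (z*σ/E)² = (2.576×6.0/2.17)² = 50.7 → n = 51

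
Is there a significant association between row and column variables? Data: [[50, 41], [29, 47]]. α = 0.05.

χ² = 4.682. df = 1, critical = 3.841. Reject H₀. Variables are dependent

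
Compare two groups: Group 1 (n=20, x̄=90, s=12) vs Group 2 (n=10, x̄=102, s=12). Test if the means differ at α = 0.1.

Pooled sp = 12.0. t = -2.582, df = 28. Critical t = ±1.701. Reject H₀.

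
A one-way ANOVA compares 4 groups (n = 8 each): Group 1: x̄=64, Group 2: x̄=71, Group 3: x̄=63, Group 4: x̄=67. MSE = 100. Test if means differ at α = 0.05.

Grand mean = 66.25. SS_between = 310.0, MS_between = 103.33. F = 1.033, F_crit ≈ 2.947. Fail to reject H₀.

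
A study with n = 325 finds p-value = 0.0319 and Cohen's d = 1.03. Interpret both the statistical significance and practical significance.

Statistically significant (p = 0.0319 < 0.05). Cohen's d = 1.03 indicates a large effect size. Both statistical and practical significance should be considered.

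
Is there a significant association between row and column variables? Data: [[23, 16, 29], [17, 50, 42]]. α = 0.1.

χ² = 11.939. df = 2, critical = 4.605. Reject H₀. Variables are dependent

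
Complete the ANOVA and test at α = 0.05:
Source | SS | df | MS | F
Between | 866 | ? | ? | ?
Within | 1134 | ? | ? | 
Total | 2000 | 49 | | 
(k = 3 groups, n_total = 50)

df_between = 2, df_within = 47. MS_between = 433.0, MS_within = 24.13. F = 17.946, F_crit ≈ 3.195. Reject H₀.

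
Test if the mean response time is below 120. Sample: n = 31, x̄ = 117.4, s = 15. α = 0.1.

t = (117.4 - 120)/(15/√31) = -0.965, df = 30. Critical t = -1.31. Fail to reject H₀.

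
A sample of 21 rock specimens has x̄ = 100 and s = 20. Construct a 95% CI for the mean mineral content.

CI = x̄ ± t*(s/√n) = 100 ± 2.086(20/√21) = (90.9, 109.1)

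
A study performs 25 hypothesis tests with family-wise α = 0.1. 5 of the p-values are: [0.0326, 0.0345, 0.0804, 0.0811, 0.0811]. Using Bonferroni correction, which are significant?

Bonferroni α = 0.1/25 = 0.004. None of the given p-values are significant.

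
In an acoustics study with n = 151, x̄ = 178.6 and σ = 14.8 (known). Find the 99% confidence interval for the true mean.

CI = x̄ ± z*(σ/√n) = 178.6 ± 2.576(14.8/√151) = 178.6 ± 3.1 = (175.5, 181.7)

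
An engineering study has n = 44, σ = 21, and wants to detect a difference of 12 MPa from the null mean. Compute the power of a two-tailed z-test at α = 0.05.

SE = σ/√n = 21/√44 = 3.166. Non-centrality λ = d/SE = 12/3.166 = 3.79. Power ≈ Φ(λ - z_{α/2}) = Φ(3.79 - 1.96) = Φ(1.83) = 0.966.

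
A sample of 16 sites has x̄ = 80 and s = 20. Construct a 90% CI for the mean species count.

CI = x̄ ± t*(s/√n) = 80 ± 1.753(20/√16) = (71.23, 88.77)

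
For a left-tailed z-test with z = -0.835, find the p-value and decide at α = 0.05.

p = P(Z < -0.835) = Φ(-0.835) ≈ 0.2019. Since p ≥ 0.05, fail to reject H₀ (not significant) at α = 0.05.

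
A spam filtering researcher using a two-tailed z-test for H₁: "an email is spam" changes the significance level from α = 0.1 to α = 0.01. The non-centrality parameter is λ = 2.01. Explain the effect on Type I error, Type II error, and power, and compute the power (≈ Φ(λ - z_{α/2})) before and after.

Decreasing α from 0.1 to 0.01:
• Type I error rate decreases (α is the Type I rate by definition).
• Critical value moves from z_{α/2} = 1.645 to 2.576, so power = Φ(λ - z_{α/2}) goes from Φ(2.01 - 1.645) = 0.642 to Φ(2.01 - 2.576) = 0.286.
• Type II error rate β = 1 - power therefore increases (0.358 → 0.714).
Appropriate when false positives are costly — here, a legitimate email is sent to the spam folder and the user misses it.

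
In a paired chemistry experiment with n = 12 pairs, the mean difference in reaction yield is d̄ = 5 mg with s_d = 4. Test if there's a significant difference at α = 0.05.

t = d̄/(s_d/√n) = 5/(4/√12) = 4.33. df = 11, critical t = ±2.201. Reject H₀.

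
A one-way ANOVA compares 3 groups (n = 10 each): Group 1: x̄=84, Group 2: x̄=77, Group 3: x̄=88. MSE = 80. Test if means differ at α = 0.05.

Grand mean = 83.0. SS_between = 620.0, MS_between = 310.0. F = 3.875, F_crit ≈ 3.354. Reject H₀.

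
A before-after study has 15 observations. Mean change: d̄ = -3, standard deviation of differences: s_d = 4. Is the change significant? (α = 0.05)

t = d̄/(s_d/√n) = -3/(4/√15) = -2.905. df = 14, critical t = ±2.145. Reject H₀.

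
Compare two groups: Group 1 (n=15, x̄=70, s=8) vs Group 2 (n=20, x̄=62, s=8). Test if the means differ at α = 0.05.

Pooled sp = 8.0. t = 2.928, df = 33. Critical t = ±2.035. Reject H₀.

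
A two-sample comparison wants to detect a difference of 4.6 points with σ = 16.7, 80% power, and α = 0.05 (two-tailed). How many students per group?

n per group = 2(z_α/2 + z_β)²σ²/d² = 2×(1.96 + 0.84)²×16.7²/4.6² = 206.7 → n = 207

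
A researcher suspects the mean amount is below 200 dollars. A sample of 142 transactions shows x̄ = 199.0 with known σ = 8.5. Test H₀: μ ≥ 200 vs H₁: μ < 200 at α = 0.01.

z = -1.402. Critical value: -2.33. Fail to reject H₀.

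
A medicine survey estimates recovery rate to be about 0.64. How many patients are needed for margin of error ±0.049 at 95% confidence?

n = z²p(1-p)/E² = 1.96²×0.64×0.36/0.049² = 368.6 → n = 369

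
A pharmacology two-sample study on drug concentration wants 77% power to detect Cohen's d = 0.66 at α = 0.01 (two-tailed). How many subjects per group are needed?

z_{α/2} = 2.576, z_β = Φ⁻¹(0.77) = 0.739. For medium effect (d = 0.66): n per group = 2(z_{α/2} + z_β)²/d² = 2(2.576 + 0.739)²/0.66² = 50.5 → 51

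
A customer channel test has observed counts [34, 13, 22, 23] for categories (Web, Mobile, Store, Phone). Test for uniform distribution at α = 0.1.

Expected = 23 each. χ² = Σ(O-E)²/E = 9.652. df = 3, critical value = 6.251. Reject H₀.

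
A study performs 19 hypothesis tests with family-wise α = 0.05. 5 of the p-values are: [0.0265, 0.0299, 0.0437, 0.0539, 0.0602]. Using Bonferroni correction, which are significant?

Bonferroni α = 0.05/19 = 0.00263. None of the given p-values are significant.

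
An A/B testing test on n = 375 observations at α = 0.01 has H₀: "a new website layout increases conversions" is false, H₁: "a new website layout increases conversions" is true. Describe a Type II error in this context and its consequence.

Type II error: failing to reject H₀ when it is false — concluding that a new website layout increases conversions is not supported when in fact it is. Consequence: discarding a layout that would have improved conversions — lost revenue.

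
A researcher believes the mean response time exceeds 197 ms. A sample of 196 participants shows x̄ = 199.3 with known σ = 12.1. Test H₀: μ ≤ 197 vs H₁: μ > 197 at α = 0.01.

z = 2.661. Critical value: 2.33. Reject H₀.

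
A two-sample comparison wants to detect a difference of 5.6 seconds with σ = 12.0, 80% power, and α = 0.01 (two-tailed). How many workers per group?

n per group = 2(z_α/2 + z_β)²σ²/d² = 2×(2.576 + 0.84)²×12.0²/5.6² = 107.2 → n = 108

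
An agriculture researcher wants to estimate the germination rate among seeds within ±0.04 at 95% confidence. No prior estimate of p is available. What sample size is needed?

Conservative approach: use p = 0.5 (maximizes p(1-p) = 0.25). n = z²(0.25)/E² = 1.96²×0.25/0.04² = 600.2 → n = 601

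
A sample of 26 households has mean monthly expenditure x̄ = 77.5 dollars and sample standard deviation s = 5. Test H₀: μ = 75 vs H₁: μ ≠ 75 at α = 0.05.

t = (x̄ - μ₀)/(s/√n) = (77.5 - 75)/(5/√26) = 2.55. df = 25, critical t = ±2.06. Reject H₀.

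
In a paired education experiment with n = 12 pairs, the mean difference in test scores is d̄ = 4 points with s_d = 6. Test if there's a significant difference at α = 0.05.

t = d̄/(s_d/√n) = 4/(6/√12) = 2.309. df = 11, critical t = ±2.201. Reject H₀.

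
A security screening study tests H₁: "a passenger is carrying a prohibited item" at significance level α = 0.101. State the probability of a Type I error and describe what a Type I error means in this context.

P(Type I error) = α = 0.101. A Type I error is rejecting H₀ when H₀ is actually true (false positive) — here, concluding that a passenger is carrying a prohibited item when in fact this is not the case. Consequence: detaining an innocent passenger — delay and inconvenience.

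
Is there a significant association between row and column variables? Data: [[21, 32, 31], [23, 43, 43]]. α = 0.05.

χ² = 0.419. df = 2, critical = 5.991. Fail to reject H₀. No evidence of dependence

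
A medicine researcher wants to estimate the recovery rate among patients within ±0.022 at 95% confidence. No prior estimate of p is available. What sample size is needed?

Conservative approach: use p = 0.5 (maximizes p(1-p) = 0.25). n = z²(0.25)/E² = 1.96²×0.25/0.022² = 1984.3 → n = 1985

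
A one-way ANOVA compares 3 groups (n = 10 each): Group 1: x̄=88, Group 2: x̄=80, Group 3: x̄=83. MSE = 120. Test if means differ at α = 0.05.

Grand mean = 83.67. SS_between = 326.67, MS_between = 163.33. F = 1.361, F_crit ≈ 3.354. Fail to reject H₀.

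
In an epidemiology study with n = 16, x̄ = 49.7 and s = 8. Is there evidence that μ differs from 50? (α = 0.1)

t = (x̄ - μ₀)/(s/√n) = (49.7 - 50)/(8/√16) = -0.15. df = 15, critical t = ±1.753. Fail to reject H₀.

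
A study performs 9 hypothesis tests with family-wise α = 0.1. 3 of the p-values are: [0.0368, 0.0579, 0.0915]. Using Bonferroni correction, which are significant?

Bonferroni α = 0.1/9 = 0.01111. None of the given p-values are significant.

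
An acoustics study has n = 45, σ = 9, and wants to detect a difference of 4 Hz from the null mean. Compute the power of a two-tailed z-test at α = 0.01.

SE = σ/√n = 9/√45 = 1.342. Non-centrality λ = d/SE = 4/1.342 = 2.981. Power ≈ Φ(λ - z_{α/2}) = Φ(2.981 - 2.576) = Φ(0.405) = 0.657.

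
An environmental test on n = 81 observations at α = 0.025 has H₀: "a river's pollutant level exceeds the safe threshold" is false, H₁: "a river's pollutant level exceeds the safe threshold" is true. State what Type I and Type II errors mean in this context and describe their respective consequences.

Type I (false positive): concluding that a river's pollutant level exceeds the safe threshold when it is not — shutting down a compliant factory unnecessarily. Type II (false negative): failing to conclude that a river's pollutant level exceeds the safe threshold when it is — allowing unsafe pollution to continue. Which is costlier depends on domain priorities and is a judgement call rather than a statistical fact.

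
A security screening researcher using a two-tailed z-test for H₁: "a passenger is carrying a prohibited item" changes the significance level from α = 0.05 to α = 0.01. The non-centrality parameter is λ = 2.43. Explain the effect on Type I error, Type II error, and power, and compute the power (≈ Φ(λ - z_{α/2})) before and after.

Decreasing α from 0.05 to 0.01:
• Type I error rate decreases (α is the Type I rate by definition).
• Critical value moves from z_{α/2} = 1.96 to 2.576, so power = Φ(λ - z_{α/2}) goes from Φ(2.43 - 1.96) = 0.681 to Φ(2.43 - 2.576) = 0.442.
• Type II error rate β = 1 - power therefore increases (0.319 → 0.558).
Appropriate when false positives are costly — here, detaining an innocent passenger — delay and inconvenience.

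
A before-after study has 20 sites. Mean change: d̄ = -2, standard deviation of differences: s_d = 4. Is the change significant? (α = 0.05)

t = d̄/(s_d/√n) = -2/(4/√20) = -2.236. df = 19, critical t = ±2.093. Reject H₀.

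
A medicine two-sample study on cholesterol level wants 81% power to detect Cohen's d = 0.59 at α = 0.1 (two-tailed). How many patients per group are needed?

z_{α/2} = 1.645, z_β = Φ⁻¹(0.81) = 0.878. For medium effect (d = 0.59): n per group = 2(z_{α/2} + z_β)²/d² = 2(1.645 + 0.878)²/0.59² = 36.6 → 37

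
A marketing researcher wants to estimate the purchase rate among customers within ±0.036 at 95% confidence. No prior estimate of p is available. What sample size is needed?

Conservative approach: use p = 0.5 (maximizes p(1-p) = 0.25). n = z²(0.25)/E² = 1.96²×0.25/0.036² = 741.05 → n = 742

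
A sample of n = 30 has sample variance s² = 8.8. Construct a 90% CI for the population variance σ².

df = 29. χ²_{0.05} = 42.557, χ²_{0.95} = 17.708. CI for σ² = ((n-1)s²/χ²_{α/2}, (n-1)s²/χ²_{1-α/2}) = (29·8.8/42.557, 29·8.8/17.708) = (6.0, 14.41)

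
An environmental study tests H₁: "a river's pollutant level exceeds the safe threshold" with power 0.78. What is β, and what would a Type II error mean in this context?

β = 1 - power = 1 - 0.78 = 0.22. A Type II error is failing to reject H₀ when H₀ is false (false negative) — here, failing to conclude that a river's pollutant level exceeds the safe threshold when in fact it is true. Consequence: allowing unsafe pollution to continue.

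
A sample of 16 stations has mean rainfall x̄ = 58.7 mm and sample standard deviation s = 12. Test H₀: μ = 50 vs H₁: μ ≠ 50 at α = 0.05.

t = (x̄ - μ₀)/(s/√n) = (58.7 - 50)/(12/√16) = 2.9. df = 15, critical t = ±2.131. Reject H₀.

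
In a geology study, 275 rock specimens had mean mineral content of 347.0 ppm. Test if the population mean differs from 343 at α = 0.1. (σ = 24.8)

z = (x̄ - μ₀)/(σ/√n) = (347.0 - 343)/(24.8/√275) = 2.675. Critical value: ±1.645. Since |2.675| > 1.645, Reject H₀.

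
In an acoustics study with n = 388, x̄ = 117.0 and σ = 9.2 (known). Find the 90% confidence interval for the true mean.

CI = x̄ ± z*(σ/√n) = 117.0 ± 1.645(9.2/√388) = 117.0 ± 0.77 = (116.23, 117.77)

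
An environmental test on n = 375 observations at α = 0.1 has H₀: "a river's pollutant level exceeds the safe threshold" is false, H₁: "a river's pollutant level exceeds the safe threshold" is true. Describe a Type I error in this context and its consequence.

Type I error: rejecting H₀ when it is true — concluding that a river's pollutant level exceeds the safe threshold when in fact it is not. Consequence: shutting down a compliant factory unnecessarily.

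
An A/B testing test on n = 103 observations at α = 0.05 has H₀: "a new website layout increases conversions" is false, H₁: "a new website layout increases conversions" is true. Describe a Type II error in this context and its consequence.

Type II error: failing to reject H₀ when it is false — concluding that a new website layout increases conversions is not supported when in fact it is. Consequence: discarding a layout that would have improved conversions — lost revenue.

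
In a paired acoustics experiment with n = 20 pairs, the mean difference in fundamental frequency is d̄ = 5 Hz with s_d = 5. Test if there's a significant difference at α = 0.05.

t = d̄/(s_d/√n) = 5/(5/√20) = 4.472. df = 19, critical t = ±2.093. Reject H₀.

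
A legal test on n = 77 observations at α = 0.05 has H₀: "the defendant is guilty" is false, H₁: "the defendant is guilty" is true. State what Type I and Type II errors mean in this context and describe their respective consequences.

Type I (false positive): concluding that the defendant is guilty when it is not — convicting an innocent person. Type II (false negative): failing to conclude that the defendant is guilty when it is — acquitting a guilty person. Which is costlier depends on domain priorities and is a judgement call rather than a statistical fact.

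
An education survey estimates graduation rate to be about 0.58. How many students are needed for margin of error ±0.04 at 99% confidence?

n = z²p(1-p)/E² = 2.576²×0.58×0.42/0.04² = 1010.3 → n = 1011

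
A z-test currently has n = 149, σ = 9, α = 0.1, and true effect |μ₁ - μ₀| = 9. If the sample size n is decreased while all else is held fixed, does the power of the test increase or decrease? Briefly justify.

Power decreases: a smaller n inflates the standard error σ/√n, pulling the sampling distribution under H₁ back toward the critical value.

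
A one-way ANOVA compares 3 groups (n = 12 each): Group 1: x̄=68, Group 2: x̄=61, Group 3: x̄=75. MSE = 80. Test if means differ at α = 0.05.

Grand mean = 68.0. SS_between = 1176.0, MS_between = 588.0. F = 7.35, F_crit ≈ 3.285. Reject H₀.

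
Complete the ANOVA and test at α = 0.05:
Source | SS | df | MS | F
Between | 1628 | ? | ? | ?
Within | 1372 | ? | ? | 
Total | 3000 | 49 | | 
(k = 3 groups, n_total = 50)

df_between = 2, df_within = 47. MS_between = 814.0, MS_within = 29.19. F = 27.885, F_crit ≈ 3.195. Reject H₀.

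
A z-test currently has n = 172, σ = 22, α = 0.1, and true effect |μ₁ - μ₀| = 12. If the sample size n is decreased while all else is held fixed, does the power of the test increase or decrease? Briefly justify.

Power decreases: a smaller n inflates the standard error σ/√n, pulling the sampling distribution under H₁ back toward the critical value.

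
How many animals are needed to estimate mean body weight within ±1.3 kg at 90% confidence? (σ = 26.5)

n = (z*σ/E)² = (1.645×26.5/1.3)² = 1124.4 → n = 1125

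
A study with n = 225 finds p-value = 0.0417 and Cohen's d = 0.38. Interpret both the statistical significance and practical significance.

Statistically significant (p = 0.0417 < 0.05). Cohen's d = 0.38 indicates a small effect size. Both statistical and practical significance should be considered.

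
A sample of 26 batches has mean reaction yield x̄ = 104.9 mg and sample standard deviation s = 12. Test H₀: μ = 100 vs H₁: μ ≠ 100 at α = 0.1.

t = (x̄ - μ₀)/(s/√n) = (104.9 - 100)/(12/√26) = 2.082. df = 25, critical t = ±1.708. Reject H₀.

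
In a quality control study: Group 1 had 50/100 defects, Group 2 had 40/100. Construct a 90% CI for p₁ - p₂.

p̂₁ = 0.5, p̂₂ = 0.4. Difference = 0.1. CI = (-0.015, 0.215)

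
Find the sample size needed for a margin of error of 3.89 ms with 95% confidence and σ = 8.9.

n = (z*σ/E)² = (1.96×8.9/3.89)² = 20.1 → n = 21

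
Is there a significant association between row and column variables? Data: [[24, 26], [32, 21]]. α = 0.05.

χ² = 1.589. df = 1, critical = 3.841. Fail to reject H₀. No evidence of dependence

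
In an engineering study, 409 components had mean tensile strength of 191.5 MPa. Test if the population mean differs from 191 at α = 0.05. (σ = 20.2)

z = (x̄ - μ₀)/(σ/√n) = (191.5 - 191)/(20.2/√409) = 0.501. Critical value: ±1.96. Since |0.501| ≤ 1.96, Fail to reject H₀.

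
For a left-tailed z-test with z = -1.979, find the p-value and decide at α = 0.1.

p = P(Z < -1.979) = Φ(-1.979) ≈ 0.0239. Since p < 0.1, reject H₀ (significant) at α = 0.1.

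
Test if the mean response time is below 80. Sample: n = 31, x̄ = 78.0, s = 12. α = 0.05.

t = (78.0 - 80)/(12/√31) = -0.928, df = 30. Critical t = -1.697. Fail to reject H₀.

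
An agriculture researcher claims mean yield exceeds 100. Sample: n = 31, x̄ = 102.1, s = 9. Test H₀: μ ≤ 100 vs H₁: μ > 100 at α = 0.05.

t = (102.1 - 100)/(9/√31) = 1.299, df = 30. Critical t = 1.697. Fail to reject H₀.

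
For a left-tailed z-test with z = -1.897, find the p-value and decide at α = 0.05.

p = P(Z < -1.897) = Φ(-1.897) ≈ 0.0289. Since p < 0.05, reject H₀ (significant) at α = 0.05.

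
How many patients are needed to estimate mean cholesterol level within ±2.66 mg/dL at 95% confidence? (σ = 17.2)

n = (z*σ/E)² = (1.96×17.2/2.66)² = 160.6 → n = 161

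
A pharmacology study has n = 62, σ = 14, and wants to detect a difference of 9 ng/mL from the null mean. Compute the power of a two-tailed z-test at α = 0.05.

SE = σ/√n = 14/√62 = 1.778. Non-centrality λ = d/SE = 9/1.778 = 5.062. Power ≈ Φ(λ - z_{α/2}) = Φ(5.062 - 1.96) = Φ(3.102) = 0.999.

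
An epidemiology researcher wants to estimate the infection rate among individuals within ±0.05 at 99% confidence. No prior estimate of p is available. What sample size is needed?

Conservative approach: use p = 0.5 (maximizes p(1-p) = 0.25). n = z²(0.25)/E² = 2.576²×0.25/0.05² = 663.6 → n = 664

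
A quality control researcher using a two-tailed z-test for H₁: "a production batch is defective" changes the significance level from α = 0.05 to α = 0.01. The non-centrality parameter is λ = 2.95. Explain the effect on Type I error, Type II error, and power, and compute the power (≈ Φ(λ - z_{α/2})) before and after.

Decreasing α from 0.05 to 0.01:
• Type I error rate decreases (α is the Type I rate by definition).
• Critical value moves from z_{α/2} = 1.96 to 2.576, so power = Φ(λ - z_{α/2}) goes from Φ(2.95 - 1.96) = 0.839 to Φ(2.95 - 2.576) = 0.646.
• Type II error rate β = 1 - power therefore increases (0.161 → 0.354).
Appropriate when false positives are costly — here, scrapping a good batch — wasted material and cost for no reason.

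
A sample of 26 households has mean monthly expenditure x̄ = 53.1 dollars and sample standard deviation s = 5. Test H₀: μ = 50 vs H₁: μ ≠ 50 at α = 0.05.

t = (x̄ - μ₀)/(s/√n) = (53.1 - 50)/(5/√26) = 3.161. df = 25, critical t = ±2.06. Reject H₀.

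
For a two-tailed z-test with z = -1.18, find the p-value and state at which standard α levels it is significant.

p = 2·P(Z > |-1.18|) = 2·(1 - Φ(1.18)) ≈ 0.238. Not significant at any standard level.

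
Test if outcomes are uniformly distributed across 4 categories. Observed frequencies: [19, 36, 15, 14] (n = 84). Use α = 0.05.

Expected = 21 each. χ² = Σ(O-E)²/E = 14.952. df = 3, critical value = 7.815. Reject H₀.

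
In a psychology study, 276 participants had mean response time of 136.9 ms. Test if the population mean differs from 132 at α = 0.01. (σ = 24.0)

z = (x̄ - μ₀)/(σ/√n) = (136.9 - 132)/(24.0/√276) = 3.392. Critical value: ±2.576. Since |3.392| > 2.576, Reject H₀.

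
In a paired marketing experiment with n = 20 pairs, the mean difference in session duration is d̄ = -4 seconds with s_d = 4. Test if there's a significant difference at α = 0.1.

t = d̄/(s_d/√n) = -4/(4/√20) = -4.472. df = 19, critical t = ±1.729. Reject H₀.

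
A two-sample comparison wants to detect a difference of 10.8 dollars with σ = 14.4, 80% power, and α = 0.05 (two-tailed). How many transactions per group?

n per group = 2(z_α/2 + z_β)²σ²/d² = 2×(1.96 + 0.84)²×14.4²/10.8² = 27.9 → n = 28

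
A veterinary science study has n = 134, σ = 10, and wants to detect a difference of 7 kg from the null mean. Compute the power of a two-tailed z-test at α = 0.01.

SE = σ/√n = 10/√134 = 0.864. Non-centrality λ = d/SE = 7/0.864 = 8.103. Power ≈ Φ(λ - z_{α/2}) = Φ(8.103 - 2.576) = Φ(5.527) = 1.0.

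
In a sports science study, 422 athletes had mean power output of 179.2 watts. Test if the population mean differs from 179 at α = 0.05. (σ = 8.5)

z = (x̄ - μ₀)/(σ/√n) = (179.2 - 179)/(8.5/√422) = 0.483. Critical value: ±1.96. Since |0.483| ≤ 1.96, Fail to reject H₀.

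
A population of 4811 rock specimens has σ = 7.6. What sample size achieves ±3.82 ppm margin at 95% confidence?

Without FPC: n₀ = (1.96×7.6/3.82)² = 15.206. With FPC: n = n₀N/(n₀+N-1) = 15.2 → n = 16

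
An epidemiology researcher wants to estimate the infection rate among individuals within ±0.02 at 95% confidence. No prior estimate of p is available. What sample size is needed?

Conservative approach: use p = 0.5 (maximizes p(1-p) = 0.25). n = z²(0.25)/E² = 1.96²×0.25/0.02² = 2401.0 → n = 2401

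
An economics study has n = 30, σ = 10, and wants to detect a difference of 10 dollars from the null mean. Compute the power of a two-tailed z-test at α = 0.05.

SE = σ/√n = 10/√30 = 1.826. Non-centrality λ = d/SE = 10/1.826 = 5.477. Power ≈ Φ(λ - z_{α/2}) = Φ(5.477 - 1.96) = Φ(3.517) = 1.0.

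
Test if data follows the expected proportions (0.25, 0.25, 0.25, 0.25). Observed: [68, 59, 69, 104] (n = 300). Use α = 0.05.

Expected: [75.0, 75.0, 75.0, 75.0]. χ² = 15.76. df = 3, critical = 7.815. Reject H₀.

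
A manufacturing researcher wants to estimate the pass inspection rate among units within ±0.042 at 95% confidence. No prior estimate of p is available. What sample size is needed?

Conservative approach: use p = 0.5 (maximizes p(1-p) = 0.25). n = z²(0.25)/E² = 1.96²×0.25/0.042² = 544.4 → n = 545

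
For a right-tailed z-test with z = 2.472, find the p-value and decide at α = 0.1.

p = P(Z > 2.472) = 1 - Φ(2.472) ≈ 0.0067. Since p < 0.1, reject H₀ (significant) at α = 0.1.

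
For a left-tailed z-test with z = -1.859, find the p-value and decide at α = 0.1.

p = P(Z < -1.859) = Φ(-1.859) ≈ 0.0315. Since p < 0.1, reject H₀ (significant) at α = 0.1.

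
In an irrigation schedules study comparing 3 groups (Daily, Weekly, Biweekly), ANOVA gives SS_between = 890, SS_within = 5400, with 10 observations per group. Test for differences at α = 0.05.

df_between = 2, df_within = 27. F = MS_between/MS_within = 445.0/200.0 = 2.225. F_crit ≈ 3.354. Fail to reject H₀.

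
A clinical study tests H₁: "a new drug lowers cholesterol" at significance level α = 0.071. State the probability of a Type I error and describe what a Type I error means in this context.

P(Type I error) = α = 0.071. A Type I error is rejecting H₀ when H₀ is actually true (false positive) — here, concluding that a new drug lowers cholesterol when in fact this is not the case. Consequence: approving an ineffective drug — patients take a useless medication and may skip effective alternatives.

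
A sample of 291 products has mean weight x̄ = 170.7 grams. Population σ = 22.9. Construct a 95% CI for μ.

CI = x̄ ± z*(σ/√n) = 170.7 ± 1.96(22.9/√291) = 170.7 ± 2.63 = (168.07, 173.33)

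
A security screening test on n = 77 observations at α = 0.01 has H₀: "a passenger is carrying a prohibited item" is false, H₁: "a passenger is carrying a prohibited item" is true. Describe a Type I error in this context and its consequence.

Type I error: rejecting H₀ when it is true — concluding that a passenger is carrying a prohibited item when in fact it is not. Consequence: detaining an innocent passenger — delay and inconvenience.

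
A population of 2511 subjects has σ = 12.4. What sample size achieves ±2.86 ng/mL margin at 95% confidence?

Without FPC: n₀ = (1.96×12.4/2.86)² = 72.214. With FPC: n = n₀N/(n₀+N-1) = 70.2 → n = 71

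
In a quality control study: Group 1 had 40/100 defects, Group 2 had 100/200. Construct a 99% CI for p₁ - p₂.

p̂₁ = 0.4, p̂₂ = 0.5. Difference = -0.1. CI = (-0.256, 0.056)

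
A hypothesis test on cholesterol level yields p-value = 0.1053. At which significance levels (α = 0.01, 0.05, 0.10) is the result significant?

p = 0.1053. Not significant at any of the given levels.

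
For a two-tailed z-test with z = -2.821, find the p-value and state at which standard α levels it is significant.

p = 2·P(Z > |-2.821|) = 2·(1 - Φ(2.821)) ≈ 0.0048. Significant at α = 0.1; Significant at α = 0.05; Significant at α = 0.01.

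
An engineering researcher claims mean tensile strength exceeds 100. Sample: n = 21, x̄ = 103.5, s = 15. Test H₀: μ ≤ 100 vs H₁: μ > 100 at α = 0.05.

t = (103.5 - 100)/(15/√21) = 1.069, df = 20. Critical t = 1.725. Fail to reject H₀.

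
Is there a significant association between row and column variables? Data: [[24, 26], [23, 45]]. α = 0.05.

χ² = 2.416. df = 1, critical = 3.841. Fail to reject H₀. No evidence of dependence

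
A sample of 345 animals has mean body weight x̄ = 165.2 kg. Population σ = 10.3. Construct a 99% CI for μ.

CI = x̄ ± z*(σ/√n) = 165.2 ± 2.576(10.3/√345) = 165.2 ± 1.43 = (163.77, 166.63)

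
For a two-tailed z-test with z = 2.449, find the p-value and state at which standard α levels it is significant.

p = 2·P(Z > |2.449|) = 2·(1 - Φ(2.449)) ≈ 0.0143. Significant at α = 0.1; Significant at α = 0.05.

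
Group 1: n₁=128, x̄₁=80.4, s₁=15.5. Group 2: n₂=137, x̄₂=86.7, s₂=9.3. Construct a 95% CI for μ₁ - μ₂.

Difference = -6.3. SE = √(15.5²/128 + 9.3²/137) = 1.584. CI = (-9.4, -3.2)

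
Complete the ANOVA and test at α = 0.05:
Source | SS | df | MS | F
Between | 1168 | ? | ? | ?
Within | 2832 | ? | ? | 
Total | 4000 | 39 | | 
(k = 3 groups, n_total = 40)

df_between = 2, df_within = 37. MS_between = 584.0, MS_within = 76.54. F = 7.63, F_crit ≈ 3.252. Reject H₀.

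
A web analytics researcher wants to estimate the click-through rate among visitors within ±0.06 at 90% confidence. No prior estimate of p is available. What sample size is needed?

Conservative approach: use p = 0.5 (maximizes p(1-p) = 0.25). n = z²(0.25)/E² = 1.645²×0.25/0.06² = 187.9 → n = 188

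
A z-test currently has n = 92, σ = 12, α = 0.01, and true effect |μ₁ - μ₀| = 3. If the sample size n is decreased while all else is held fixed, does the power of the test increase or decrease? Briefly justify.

Power decreases: a smaller n inflates the standard error σ/√n, pulling the sampling distribution under H₁ back toward the critical value.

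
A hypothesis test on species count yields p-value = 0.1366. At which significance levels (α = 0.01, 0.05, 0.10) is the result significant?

p = 0.1366. Not significant at any of the given levels.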